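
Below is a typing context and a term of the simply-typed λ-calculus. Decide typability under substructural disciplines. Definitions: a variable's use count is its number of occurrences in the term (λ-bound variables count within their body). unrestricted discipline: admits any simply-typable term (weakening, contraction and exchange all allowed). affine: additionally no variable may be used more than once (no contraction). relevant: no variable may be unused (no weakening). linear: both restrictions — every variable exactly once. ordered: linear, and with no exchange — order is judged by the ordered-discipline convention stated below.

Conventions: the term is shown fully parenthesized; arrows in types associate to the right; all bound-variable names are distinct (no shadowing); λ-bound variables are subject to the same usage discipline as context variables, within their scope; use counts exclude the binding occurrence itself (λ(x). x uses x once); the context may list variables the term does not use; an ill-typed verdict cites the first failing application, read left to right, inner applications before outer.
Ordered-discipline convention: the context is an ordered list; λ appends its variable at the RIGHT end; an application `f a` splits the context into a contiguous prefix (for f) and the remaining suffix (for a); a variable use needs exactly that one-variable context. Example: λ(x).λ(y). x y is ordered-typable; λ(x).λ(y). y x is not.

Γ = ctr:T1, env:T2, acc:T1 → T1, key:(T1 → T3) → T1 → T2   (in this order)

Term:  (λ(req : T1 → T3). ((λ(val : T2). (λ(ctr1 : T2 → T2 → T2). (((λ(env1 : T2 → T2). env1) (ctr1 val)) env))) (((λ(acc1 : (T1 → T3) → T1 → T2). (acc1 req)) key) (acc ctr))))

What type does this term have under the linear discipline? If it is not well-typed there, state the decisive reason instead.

term : (T1 → T3) → (T2 → T2 → T2) → T2
variable uses: ctr: 1×; env: 1×; acc: 1×; key: 1×; req [bound]: 1×; val [bound]: 1×; ctr1 [bound]: 1×; env1 [bound]: 1×; acc1 [bound]: 1×
uses in reading order: env1, ctr1, val, env, acc1, req, key, acc, ctr
typing: well-typed at (T1 → T3) → (T2 → T2 → T2) → T2
across the five disciplines: ordered ✗ | linear ✓ | affine ✓ | relevant ✓ | unrestricted ✓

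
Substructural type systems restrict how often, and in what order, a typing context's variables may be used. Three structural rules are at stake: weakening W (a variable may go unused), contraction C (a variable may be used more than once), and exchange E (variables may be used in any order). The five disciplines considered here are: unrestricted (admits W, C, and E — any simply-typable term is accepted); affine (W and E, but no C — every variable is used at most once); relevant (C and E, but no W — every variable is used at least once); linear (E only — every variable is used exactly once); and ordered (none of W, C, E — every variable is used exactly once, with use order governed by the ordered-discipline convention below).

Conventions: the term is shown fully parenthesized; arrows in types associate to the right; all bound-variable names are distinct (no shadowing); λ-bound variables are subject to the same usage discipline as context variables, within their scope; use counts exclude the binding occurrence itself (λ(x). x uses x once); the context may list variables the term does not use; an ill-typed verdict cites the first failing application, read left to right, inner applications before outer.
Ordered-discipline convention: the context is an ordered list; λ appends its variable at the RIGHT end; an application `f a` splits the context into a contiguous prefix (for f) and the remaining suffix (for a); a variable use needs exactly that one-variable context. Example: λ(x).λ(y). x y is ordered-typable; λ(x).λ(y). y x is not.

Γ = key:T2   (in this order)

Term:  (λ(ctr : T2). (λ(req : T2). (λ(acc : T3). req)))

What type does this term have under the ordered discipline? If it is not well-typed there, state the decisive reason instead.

not well-typed under ordered — key, ctr, acc left unused
use counts: key ×0; ctr [bound] ×0; req [bound] ×1; acc [bound] ×0
left-to-right use order: req
typing: well-typed at T2 -> T2 -> T3 -> T2
all disciplines: ordered ✗, linear ✗, affine ✓, relevant ✗, unrestricted ✓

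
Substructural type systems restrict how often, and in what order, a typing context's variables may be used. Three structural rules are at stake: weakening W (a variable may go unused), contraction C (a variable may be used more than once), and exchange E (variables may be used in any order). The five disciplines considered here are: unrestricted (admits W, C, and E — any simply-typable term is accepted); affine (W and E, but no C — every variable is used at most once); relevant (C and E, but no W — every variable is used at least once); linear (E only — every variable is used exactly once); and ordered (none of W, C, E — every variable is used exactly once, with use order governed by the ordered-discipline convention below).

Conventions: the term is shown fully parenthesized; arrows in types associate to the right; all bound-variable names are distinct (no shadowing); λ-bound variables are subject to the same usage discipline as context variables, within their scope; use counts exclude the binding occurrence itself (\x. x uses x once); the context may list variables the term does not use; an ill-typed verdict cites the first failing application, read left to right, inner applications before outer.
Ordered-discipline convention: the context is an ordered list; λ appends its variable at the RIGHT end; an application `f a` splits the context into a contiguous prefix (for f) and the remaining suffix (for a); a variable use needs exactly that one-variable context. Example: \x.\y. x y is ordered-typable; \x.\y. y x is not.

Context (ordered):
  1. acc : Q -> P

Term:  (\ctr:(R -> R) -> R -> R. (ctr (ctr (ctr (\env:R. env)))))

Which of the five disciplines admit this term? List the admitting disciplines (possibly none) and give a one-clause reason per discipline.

admitting disciplines: unrestricted
use counts: acc=0, ctr (λ-bound)=3, env (λ-bound)=1
order of uses: ctr, ctr, ctr, env
typing: the term checks, with type ((R -> R) -> R -> R) -> R -> R
ordered: ✗ — repeated use of ctr ×3; needs weakening: acc unused
linear: ✗ — repeated use of ctr ×3; needs weakening: acc unused
affine: ✗ — repeated use of ctr ×3
relevant: ✗ — needs weakening: acc unused
unrestricted: ✓ — simply typable at ((R -> R) -> R -> R) -> R -> R; W, C, E all held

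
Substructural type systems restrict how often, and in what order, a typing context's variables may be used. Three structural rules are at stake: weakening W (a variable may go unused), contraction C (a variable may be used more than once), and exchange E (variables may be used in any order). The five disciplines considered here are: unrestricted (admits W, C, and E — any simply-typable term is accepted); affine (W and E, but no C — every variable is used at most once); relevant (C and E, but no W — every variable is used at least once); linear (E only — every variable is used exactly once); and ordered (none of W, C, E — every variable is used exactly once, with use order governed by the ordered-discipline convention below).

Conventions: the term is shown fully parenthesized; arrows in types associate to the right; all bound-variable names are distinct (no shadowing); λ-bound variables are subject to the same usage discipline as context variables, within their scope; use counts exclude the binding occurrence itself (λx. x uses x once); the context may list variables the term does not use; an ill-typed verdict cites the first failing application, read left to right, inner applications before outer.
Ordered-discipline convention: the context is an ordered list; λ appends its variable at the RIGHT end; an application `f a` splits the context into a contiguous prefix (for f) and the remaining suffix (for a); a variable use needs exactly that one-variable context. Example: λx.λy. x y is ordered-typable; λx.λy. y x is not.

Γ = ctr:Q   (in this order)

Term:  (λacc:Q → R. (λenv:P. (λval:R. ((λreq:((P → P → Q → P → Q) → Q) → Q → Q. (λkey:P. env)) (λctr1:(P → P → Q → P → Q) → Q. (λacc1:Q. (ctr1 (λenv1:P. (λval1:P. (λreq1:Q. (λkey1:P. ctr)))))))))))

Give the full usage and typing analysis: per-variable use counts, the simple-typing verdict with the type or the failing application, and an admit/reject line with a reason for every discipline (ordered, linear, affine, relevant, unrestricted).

use counts: ctr=1, acc (λ-bound)=0, env (λ-bound)=1, val (λ-bound)=0, req (λ-bound)=0, key (λ-bound)=0, ctr1 (λ-bound)=1, acc1 (λ-bound)=0, env1 (λ-bound)=0, val1 (λ-bound)=0, req1 (λ-bound)=0, key1 (λ-bound)=0
order of uses: env, ctr1, ctr
typing: the term checks, with type (Q → R) → P → R → P → P
ordered: ✗, acc, val, req, key, acc1, env1, val1, req1, key1 left unused
linear: ✗, acc, val, req, key, acc1, env1, val1, req1, key1 left unused
affine: ✓, none of ctr, acc, env, val, req, key, ctr1, acc1, env1, val1, req1, key1 used more than once
relevant: ✗, acc, val, req, key, acc1, env1, val1, req1, key1 left unused
unrestricted: ✓, well-typed at (Q → R) → P → R → P → P; no restrictions here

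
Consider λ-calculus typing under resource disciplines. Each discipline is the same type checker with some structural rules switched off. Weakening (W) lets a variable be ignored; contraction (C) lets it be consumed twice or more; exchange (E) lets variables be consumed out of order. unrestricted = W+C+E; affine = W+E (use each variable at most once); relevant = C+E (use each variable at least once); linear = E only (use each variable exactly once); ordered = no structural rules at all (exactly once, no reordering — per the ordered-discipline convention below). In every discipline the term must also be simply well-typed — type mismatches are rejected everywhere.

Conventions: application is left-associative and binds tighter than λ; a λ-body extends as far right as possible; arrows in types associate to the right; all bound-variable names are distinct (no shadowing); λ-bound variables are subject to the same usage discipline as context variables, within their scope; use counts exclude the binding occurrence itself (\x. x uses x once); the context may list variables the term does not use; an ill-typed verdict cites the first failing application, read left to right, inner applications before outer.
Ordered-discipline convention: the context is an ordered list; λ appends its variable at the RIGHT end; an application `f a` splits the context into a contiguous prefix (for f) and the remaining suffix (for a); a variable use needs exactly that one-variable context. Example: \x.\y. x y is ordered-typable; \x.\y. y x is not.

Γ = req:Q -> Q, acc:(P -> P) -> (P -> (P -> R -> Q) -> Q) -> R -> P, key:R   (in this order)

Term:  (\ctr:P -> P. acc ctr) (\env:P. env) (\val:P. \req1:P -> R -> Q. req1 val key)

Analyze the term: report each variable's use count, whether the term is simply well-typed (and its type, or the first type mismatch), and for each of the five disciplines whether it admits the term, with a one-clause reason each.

variable uses: req=0, acc=1, key=1, ctr (λ-bound)=1, env (λ-bound)=1, val (λ-bound)=1, req1 (λ-bound)=1
uses in reading order: acc, ctr, env, req1, val, key
typing: ✓ — R -> P
ordered: ✗ — unused: req — weakening required
linear: ✗ — unused: req — weakening required
affine: ✓ — no duplicate uses among req, acc, key, ctr, env, val, req1
relevant: ✗ — unused: req — weakening required
unrestricted: ✓ — type-checks (R -> P) and nothing is barred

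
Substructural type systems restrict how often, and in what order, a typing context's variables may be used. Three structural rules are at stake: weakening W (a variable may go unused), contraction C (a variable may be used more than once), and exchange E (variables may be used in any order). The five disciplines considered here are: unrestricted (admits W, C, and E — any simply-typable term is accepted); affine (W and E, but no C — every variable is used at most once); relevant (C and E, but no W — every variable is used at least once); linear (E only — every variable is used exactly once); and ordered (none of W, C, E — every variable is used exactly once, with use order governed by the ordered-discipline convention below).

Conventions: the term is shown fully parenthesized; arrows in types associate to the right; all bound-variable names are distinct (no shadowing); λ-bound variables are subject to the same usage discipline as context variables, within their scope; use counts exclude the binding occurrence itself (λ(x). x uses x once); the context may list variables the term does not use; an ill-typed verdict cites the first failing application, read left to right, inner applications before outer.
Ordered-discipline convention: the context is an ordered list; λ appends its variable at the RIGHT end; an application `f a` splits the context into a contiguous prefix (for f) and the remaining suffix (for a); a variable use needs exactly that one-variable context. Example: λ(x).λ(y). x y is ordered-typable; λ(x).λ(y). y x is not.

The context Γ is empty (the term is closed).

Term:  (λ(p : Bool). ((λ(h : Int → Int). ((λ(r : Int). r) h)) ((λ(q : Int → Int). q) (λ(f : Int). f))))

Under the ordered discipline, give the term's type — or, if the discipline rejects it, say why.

not well-typed under ordered — not simply typable
variable uses: p [bound] ×0; h [bound] ×1; r [bound] ×1; q [bound] ×1; f [bound] ×1
order of uses: r, h, q, f
typing: ill-typed: a function awaiting Int gets Int → Int
per-discipline verdicts: ordered ✗ | linear ✗ | affine ✗ | relevant ✗ | unrestricted ✗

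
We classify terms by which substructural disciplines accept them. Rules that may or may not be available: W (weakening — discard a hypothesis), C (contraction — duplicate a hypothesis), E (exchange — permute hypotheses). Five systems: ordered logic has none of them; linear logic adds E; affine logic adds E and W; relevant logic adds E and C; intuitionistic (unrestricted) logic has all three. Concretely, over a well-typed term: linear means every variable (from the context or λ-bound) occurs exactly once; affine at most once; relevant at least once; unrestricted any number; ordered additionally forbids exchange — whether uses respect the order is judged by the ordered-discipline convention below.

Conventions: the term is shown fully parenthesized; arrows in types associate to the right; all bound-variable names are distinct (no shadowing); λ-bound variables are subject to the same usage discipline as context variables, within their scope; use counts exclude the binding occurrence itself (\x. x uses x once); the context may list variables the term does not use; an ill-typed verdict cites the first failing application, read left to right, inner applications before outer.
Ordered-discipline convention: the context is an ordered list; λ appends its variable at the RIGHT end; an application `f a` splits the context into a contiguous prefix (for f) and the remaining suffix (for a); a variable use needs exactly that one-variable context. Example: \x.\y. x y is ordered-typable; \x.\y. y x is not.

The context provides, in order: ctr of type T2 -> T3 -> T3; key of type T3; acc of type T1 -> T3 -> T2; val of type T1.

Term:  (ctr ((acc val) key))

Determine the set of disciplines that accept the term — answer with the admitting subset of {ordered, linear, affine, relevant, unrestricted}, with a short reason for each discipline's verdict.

admitted by: linear, affine, relevant, unrestricted
use counts: ctr: 1, key: 1, acc: 1, val: 1
use order (left to right): ctr, acc, val, key
typing: well-typed — term : T3 -> T3
ordered: ✗ — use order ctr, acc, val, key needs exchange
linear: ✓ — exactly-once usage across ctr, key, acc, val
affine: ✓ — none of ctr, key, acc, val used more than once
relevant: ✓ — every one of ctr, key, acc, val appears
unrestricted: ✓ — type-checks (T3 -> T3) and nothing is barred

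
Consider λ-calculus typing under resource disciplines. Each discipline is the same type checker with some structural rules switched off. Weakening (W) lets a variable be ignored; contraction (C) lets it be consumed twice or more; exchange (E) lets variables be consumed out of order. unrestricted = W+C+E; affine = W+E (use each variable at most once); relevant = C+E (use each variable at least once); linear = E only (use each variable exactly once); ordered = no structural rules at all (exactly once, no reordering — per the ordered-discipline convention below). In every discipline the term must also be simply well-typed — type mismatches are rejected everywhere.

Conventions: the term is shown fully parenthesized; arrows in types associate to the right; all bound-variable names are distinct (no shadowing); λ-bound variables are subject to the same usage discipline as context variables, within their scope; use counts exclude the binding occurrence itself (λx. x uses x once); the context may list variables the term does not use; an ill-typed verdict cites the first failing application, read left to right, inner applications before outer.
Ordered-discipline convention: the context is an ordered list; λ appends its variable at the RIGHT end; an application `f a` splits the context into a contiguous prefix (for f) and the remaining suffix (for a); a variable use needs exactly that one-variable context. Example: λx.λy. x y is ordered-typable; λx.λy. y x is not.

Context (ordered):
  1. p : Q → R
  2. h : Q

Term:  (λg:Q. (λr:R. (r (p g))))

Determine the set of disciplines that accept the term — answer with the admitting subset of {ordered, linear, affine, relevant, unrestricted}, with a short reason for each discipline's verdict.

admitting disciplines: none
use counts: p ×1; h ×0; g (λ-bound) ×1; r (λ-bound) ×1
use order (left to right): r, p, g
typing: ill-typed: non-arrow in function slot: R
ordered: ✗, fails simple typing
linear: ✗, a type mismatch blocks all five
affine: ✗, the type mismatch rejects it
relevant: ✗, not simply typable
unrestricted: ✗, fails simple typing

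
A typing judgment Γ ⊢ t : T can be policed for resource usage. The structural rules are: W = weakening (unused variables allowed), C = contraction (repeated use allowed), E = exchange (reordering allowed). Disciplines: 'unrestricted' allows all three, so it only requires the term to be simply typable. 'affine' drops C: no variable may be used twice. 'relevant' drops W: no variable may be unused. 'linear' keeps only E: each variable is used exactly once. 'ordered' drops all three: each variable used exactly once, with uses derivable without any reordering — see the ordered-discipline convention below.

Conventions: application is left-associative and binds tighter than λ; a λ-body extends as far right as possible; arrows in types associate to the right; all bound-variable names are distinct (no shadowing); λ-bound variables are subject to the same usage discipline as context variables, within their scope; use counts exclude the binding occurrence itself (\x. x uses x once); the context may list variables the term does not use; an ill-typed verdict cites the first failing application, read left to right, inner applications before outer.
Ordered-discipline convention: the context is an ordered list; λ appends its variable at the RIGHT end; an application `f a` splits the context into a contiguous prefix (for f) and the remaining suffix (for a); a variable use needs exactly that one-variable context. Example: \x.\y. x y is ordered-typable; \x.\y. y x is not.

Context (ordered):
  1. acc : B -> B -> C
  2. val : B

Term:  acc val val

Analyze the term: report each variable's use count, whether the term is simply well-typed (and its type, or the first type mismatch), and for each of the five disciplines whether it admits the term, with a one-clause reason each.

counts: acc: 1; val: 2
order of uses: acc, val, val
typing: the term checks, with type C
ordered: ✗ — repeated use of val ×2
linear: ✗ — repeated use of val ×2
affine: ✗ — repeated use of val ×2
relevant: ✓ — none of acc, val goes unused
unrestricted: ✓ — well-typed at C; no restrictions here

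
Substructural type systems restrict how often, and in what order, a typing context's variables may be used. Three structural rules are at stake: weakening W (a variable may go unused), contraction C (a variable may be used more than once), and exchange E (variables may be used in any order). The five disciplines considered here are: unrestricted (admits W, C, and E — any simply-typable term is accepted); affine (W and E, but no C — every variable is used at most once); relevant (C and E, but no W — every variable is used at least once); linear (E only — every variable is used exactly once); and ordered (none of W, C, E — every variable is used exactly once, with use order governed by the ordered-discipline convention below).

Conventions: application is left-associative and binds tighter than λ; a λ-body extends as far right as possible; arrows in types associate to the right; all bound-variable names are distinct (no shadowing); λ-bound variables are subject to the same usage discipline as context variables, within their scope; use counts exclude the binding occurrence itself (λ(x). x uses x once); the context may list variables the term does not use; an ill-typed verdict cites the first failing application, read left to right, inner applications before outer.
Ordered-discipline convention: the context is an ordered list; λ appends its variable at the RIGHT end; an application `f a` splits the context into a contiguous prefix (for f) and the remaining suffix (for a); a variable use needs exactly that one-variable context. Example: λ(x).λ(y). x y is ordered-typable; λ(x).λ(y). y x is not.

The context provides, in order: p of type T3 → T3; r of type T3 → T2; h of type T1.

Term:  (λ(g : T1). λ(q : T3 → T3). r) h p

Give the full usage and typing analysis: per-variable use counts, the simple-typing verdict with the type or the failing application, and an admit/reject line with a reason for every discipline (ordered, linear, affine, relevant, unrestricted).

use counts: p ×1, r ×1, h ×1, g (λ-bound) ×0, q (λ-bound) ×0
use order (left to right): r, h, p
typing: ✓ — T3 → T2
ordered ✗ (g, q never used (weakening))
linear ✗ (g, q never used (weakening))
affine ✓ (at most one use each (p, r, h, g, q))
relevant ✗ (g, q never used (weakening))
unrestricted ✓ (typability at T3 → T2 is all that's needed)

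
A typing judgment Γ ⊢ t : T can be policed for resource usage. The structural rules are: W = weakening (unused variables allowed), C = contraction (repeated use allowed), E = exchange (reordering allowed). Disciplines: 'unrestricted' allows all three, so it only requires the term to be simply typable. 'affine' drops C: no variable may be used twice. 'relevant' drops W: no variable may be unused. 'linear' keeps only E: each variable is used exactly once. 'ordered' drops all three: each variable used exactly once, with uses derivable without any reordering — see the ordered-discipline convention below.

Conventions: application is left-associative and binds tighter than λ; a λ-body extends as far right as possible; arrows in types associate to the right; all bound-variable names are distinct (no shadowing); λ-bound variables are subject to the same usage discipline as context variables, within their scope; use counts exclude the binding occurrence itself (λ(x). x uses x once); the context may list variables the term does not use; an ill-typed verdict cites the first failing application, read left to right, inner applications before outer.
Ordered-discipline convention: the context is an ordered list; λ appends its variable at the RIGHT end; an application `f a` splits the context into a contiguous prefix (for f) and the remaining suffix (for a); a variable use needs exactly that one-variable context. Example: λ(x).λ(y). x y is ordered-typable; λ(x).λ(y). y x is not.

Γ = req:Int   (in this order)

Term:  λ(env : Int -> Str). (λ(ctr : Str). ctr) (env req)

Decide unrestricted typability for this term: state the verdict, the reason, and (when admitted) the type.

yes — typability at (Int -> Str) -> Str is all that's needed; term : (Int -> Str) -> Str
use counts: req=1, env (λ-bound)=1, ctr (λ-bound)=1
order of uses: ctr, env, req
typing: well-typed — term : (Int -> Str) -> Str
all disciplines: ordered ✗; linear ✓; affine ✓; relevant ✓; unrestricted ✓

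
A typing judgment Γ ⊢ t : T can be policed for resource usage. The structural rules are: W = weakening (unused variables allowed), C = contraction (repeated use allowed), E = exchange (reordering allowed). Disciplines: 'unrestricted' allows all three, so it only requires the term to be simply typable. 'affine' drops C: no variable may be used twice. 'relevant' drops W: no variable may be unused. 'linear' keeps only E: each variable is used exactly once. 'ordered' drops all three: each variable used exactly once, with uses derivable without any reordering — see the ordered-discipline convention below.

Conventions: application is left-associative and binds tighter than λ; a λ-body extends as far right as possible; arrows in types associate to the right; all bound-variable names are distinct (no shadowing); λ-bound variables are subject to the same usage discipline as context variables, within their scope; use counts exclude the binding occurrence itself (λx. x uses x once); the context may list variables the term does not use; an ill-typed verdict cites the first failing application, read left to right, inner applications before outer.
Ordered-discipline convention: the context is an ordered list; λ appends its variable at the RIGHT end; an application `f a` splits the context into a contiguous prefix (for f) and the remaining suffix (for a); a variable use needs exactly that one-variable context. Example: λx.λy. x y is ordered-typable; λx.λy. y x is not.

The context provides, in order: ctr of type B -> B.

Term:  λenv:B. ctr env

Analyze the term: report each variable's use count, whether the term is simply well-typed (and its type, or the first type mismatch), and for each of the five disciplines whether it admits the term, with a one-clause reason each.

use counts: ctr=1; env (λ-bound)=1
uses in reading order: ctr, env
typing: well-typed — term : B -> B
ordered: ✓ — one use each (ctr, env); ordered split holds
linear: ✓ — each of ctr, env used exactly once
affine: ✓ — at most one use each (ctr, env)
relevant: ✓ — none of ctr, env goes unused
unrestricted: ✓ — simply typable at B -> B; W, C, E all held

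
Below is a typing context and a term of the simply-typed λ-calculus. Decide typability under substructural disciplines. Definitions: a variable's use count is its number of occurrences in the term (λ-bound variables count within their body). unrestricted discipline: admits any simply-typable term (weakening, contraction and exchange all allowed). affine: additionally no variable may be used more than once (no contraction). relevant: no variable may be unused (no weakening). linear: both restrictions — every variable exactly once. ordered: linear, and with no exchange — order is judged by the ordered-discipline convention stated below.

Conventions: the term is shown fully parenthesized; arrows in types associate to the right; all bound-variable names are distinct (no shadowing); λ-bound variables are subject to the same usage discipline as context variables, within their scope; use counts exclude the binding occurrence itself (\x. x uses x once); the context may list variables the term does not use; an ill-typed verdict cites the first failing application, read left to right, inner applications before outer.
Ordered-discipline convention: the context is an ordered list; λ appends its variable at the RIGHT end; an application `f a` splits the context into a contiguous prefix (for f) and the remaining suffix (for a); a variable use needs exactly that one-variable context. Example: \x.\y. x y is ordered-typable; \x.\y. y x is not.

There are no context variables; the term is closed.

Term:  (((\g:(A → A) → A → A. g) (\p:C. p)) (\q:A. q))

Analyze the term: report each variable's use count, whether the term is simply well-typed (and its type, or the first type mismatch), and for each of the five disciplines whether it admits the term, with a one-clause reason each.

use counts: g (λ-bound)=1, p (λ-bound)=1, q (λ-bound)=1
order of uses: g, p, q
typing: ill-typed: an argument C → C mismatches the expected (A → A) → A → A
ordered: ✗ — a type mismatch blocks all five
linear: ✗ — the type mismatch rejects it
affine: ✗ — not simply typable
relevant: ✗ — fails simple typing
unrestricted: ✗ — a type mismatch blocks all five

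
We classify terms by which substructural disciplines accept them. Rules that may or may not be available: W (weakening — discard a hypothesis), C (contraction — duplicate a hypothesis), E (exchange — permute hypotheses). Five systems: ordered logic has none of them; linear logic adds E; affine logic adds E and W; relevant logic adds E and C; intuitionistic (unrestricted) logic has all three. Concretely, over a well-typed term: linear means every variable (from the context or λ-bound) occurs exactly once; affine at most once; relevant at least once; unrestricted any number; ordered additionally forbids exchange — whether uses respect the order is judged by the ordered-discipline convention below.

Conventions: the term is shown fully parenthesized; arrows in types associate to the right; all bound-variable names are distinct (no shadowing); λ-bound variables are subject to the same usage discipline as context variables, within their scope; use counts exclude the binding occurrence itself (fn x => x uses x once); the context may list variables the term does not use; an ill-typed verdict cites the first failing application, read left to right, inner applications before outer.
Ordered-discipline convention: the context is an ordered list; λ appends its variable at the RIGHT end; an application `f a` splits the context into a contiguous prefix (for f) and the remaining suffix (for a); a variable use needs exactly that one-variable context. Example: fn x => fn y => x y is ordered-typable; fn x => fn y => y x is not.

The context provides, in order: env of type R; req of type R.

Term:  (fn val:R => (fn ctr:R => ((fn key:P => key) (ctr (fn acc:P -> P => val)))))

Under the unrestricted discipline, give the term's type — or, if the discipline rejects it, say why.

not well-typed under unrestricted — the type mismatch rejects it
counts: env=0; req=0; val (λ-bound)=1; ctr (λ-bound)=1; key (λ-bound)=1; acc (λ-bound)=0
uses in reading order: key, ctr, val
typing: ill-typed: non-arrow in function slot: R
summary: ordered ✗ · linear ✗ · affine ✗ · relevant ✗ · unrestricted ✗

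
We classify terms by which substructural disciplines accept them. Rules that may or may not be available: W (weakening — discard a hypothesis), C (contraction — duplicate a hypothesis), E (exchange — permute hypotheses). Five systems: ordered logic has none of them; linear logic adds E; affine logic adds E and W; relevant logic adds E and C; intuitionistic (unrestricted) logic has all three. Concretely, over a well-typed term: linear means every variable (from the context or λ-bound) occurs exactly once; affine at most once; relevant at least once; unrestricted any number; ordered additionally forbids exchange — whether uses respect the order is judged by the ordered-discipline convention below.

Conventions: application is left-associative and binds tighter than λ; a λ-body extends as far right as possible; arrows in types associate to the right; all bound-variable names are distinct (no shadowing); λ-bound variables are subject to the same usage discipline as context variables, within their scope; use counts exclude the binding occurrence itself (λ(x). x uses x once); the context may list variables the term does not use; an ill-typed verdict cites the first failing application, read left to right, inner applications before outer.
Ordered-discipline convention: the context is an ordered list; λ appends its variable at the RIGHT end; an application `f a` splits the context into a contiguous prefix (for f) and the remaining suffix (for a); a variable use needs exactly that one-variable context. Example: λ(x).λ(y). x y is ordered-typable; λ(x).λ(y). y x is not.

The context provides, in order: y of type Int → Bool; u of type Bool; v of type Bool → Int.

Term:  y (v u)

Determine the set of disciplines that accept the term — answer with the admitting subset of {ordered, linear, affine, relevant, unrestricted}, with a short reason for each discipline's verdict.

admitted in: linear, affine, relevant, unrestricted
counts: y: 1, u: 1, v: 1
order of uses: y, v, u
typing: the term checks, with type Bool
ordered ✗ (needs exchange: uses follow y, v, u)
linear ✓ (exactly-once usage across y, u, v)
affine ✓ (at most one use each (y, u, v))
relevant ✓ (none of y, u, v goes unused)
unrestricted ✓ (simply typable at Bool; W, C, E all held)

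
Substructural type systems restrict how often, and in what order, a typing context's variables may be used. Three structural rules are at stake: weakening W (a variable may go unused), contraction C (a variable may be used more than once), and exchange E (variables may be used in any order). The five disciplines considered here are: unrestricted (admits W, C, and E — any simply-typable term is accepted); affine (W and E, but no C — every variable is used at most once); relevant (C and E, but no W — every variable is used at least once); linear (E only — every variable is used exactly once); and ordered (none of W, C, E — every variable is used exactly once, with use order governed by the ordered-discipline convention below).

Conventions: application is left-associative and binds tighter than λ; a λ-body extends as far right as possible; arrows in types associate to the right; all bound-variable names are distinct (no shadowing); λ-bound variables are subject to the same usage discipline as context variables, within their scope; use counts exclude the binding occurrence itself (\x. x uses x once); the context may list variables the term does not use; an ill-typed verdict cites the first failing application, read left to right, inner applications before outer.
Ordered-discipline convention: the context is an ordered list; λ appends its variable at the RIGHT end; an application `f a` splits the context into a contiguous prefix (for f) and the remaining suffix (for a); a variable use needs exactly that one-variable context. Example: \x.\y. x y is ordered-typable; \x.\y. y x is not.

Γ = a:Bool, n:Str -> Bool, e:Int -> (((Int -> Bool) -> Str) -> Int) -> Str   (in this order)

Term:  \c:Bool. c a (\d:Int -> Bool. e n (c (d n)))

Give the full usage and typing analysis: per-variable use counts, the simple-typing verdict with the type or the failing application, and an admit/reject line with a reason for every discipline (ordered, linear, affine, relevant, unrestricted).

use counts: a: 1×; n: 2×; e: 1×; c [bound]: 2×; d [bound]: 1×
use order (left to right): c, a, e, n, c, d, n
typing: ill-typed: non-arrow in function slot: Bool
ordered: ✗, a type mismatch blocks all five
linear: ✗, the type mismatch rejects it
affine: ✗, not simply typable
relevant: ✗, fails simple typing
unrestricted: ✗, a type mismatch blocks all five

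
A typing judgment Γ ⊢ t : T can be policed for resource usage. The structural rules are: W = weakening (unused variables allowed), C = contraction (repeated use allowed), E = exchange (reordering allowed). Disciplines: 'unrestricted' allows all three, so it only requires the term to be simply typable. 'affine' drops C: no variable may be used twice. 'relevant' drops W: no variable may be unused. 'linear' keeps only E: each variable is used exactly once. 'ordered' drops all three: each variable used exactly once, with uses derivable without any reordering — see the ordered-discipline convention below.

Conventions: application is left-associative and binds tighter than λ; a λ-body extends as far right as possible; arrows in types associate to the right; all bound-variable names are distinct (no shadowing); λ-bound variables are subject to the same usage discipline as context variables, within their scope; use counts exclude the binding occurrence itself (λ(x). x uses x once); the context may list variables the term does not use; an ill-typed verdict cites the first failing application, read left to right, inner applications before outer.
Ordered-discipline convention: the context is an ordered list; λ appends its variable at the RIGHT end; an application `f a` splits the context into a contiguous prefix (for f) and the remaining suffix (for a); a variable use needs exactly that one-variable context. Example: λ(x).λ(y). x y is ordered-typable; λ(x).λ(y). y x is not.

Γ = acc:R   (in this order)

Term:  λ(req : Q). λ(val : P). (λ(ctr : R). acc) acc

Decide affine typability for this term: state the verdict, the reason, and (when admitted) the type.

no — needs contraction — acc ×2
variable uses: acc: 2, req (bound): 0, val (bound): 0, ctr (bound): 0
use order (left to right): acc, acc
typing: well-typed — term : Q -> P -> R
summary: ordered ✗ | linear ✗ | affine ✗ | relevant ✗ | unrestricted ✓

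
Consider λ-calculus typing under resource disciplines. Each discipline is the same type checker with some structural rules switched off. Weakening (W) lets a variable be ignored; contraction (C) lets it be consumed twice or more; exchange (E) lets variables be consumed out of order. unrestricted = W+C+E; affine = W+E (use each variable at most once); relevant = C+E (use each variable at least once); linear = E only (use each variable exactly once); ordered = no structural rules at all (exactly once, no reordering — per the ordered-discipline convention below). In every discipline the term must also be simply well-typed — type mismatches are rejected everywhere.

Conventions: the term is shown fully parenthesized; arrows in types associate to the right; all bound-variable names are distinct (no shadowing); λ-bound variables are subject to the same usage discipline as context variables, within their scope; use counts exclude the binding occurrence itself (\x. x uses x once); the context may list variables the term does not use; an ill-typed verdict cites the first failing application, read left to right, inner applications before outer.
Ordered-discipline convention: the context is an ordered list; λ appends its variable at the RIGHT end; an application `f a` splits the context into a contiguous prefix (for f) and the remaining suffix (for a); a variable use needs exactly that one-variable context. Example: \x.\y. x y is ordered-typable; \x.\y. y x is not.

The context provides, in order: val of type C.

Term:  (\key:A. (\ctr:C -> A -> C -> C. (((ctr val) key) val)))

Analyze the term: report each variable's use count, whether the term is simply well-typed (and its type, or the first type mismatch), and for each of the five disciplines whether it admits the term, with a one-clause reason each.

use counts: val ×2; key (λ-bound) ×1; ctr (λ-bound) ×1
left-to-right use order: ctr, val, key, val
typing: well-typed — term : A -> (C -> A -> C -> C) -> C
ordered: ✗, val ×2 used more than once (contraction)
linear: ✗, val ×2 used more than once (contraction)
affine: ✗, val ×2 used more than once (contraction)
relevant: ✓, val, key, ctr: all used, weakening unneeded
unrestricted: ✓, simply typable at A -> (C -> A -> C -> C) -> C; W, C, E all held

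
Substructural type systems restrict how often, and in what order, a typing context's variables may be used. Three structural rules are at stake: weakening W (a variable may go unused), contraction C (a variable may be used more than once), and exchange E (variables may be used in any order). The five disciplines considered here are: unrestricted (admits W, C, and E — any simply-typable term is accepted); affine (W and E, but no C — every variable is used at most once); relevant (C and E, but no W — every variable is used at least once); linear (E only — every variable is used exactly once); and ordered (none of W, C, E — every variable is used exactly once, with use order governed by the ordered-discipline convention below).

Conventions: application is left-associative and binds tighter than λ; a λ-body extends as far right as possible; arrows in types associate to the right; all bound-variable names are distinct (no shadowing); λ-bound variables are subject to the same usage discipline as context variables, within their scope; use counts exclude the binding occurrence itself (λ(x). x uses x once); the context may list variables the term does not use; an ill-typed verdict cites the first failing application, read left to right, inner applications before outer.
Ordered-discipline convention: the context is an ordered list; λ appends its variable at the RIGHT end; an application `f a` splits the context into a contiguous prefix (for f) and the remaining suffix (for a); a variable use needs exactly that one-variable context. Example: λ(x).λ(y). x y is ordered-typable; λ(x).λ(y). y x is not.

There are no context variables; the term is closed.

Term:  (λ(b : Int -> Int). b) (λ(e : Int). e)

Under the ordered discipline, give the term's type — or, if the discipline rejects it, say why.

term : Int -> Int
variable uses: b (bound): 1×, e (bound): 1×
left-to-right use order: b, e
typing: ✓ — Int -> Int
per-discipline verdicts: ordered ✓ · linear ✓ · affine ✓ · relevant ✓ · unrestricted ✓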